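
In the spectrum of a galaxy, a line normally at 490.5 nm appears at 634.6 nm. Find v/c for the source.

0.252

λ'/λ₀ = 1.2938 > 1 (redshift), so the source is receding.
λ'/λ₀ = √((1 + β)/(1 − β)) for a receding source ⇒ β = (r² − 1)/(r² + 1) with r = λ'/λ₀.
β = (1.6739 − 1)/(1.6739 + 1) ≈ 0.252.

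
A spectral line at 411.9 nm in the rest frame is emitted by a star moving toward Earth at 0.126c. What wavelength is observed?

362.9 nm

Relativistic Doppler for wavelength: λ' = λ₀ · √((1 − β)/(1 + β)).
λ' = 411.9 × √(0.8740/1.1260) = 411.9 × 0.88102 ≈ 362.9 nm.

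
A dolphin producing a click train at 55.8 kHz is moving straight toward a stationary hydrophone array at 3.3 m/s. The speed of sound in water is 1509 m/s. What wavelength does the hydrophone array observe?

Moving source, stationary observer: f' = f · v/(v − v_s) since the source is approaching.
f' = 55.8 × 1509/(1509 − 3.3) ≈ 55.9 kHz.
λ' = v/f' = 1509/55922.3 ≈ 2.7 cm.

2.7 cm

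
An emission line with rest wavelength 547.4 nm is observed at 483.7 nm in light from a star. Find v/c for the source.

0.123

λ'/λ₀ = 0.8836 < 1 (blueshift), so the source is approaching.
λ'/λ₀ = √((1 − β)/(1 + β)) for an approaching source ⇒ β = (1 − r²)/(1 + r²) with r = λ'/λ₀.
β = (1 − 0.7808)/(1 + 0.7808) ≈ 0.123.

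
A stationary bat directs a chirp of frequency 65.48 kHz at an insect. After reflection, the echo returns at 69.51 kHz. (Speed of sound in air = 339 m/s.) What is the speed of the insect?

10.1 m/s

Double Doppler shift off a moving reflector: f₂ = f₀ · (v + u)/(v − u) (u > 0 toward emitter).
Rearranging, u = v · (f₂ − f₀)/(f₂ + f₀) = 339 × 4.03/134.99 ≈ 10.1 m/s.
So the insect is moving at 10.1 m/s toward the emitter.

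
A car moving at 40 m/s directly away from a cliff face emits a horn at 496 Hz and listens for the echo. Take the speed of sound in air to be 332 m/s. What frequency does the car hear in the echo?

The cliff face receives the sound from a moving source: f₁ = f₀ · v/(v + v_e) = 496 × 332/372 ≈ 443 Hz.
On the return leg the car is a moving observer: f₂ = f₁ · (v − v_e)/v = 443 × 292/332 ≈ 389 Hz.

389 Hz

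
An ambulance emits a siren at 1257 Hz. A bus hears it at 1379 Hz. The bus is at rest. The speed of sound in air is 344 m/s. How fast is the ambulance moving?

30 m/s

f' > f, so the ambulance is approaching.
f' = f · v/(v − v_s) ⇒ v_s = v · |1 − f/f'|.
v_s = 344 × |1 − 1257/1379| = 344 × 0.08847 ≈ 30 m/s.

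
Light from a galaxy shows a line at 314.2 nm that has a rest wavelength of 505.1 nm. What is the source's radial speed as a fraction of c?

λ'/λ₀ = 0.6221 < 1 (blueshift), so the source is approaching.
λ'/λ₀ = √((1 − β)/(1 + β)) for an approaching source ⇒ β = (1 − r²)/(1 + r²) with r = λ'/λ₀.
β = (1 − 0.3870)/(1 + 0.3870) ≈ 0.442.

0.442c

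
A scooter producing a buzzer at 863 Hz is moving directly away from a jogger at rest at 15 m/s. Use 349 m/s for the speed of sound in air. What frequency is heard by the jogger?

827 Hz

With the source moving away from a stationary observer, f' = f · v/(v + v_s).
f' = 863 × 349/(349 + 15) = 863 × 349/364 ≈ 827 Hz.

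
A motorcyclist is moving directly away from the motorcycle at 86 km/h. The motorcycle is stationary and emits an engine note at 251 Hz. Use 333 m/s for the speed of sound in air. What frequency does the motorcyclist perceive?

233 Hz

86 km/h = 23.89 m/s.
Only the observer moves, away from the source, so f' = f · (v − v_o)/v.
f' = 251 × (333 − 23.89)/333 = 251 × 309.11/333 ≈ 233 Hz.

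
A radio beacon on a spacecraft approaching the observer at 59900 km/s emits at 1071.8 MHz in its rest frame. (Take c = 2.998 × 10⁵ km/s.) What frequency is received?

1312.4 MHz

β = v/c = 59900/299800 = 0.1998.
Relativistic Doppler for frequency: f' = f₀ · √((1 + β)/(1 − β)).
f' = 1071.8 × √(1.1998/0.8002) = 1071.8 × 1.22449 ≈ 1312.4 MHz.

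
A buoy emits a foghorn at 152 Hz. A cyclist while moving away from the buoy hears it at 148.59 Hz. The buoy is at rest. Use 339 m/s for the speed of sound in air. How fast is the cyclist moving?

7.6 m/s

f' = f · (v − v_o)/v ⇒ v_o = v · |f'/f − 1|.
v_o = 339 × |148.59/152 − 1| = 339 × 0.02243 ≈ 7.6 m/s.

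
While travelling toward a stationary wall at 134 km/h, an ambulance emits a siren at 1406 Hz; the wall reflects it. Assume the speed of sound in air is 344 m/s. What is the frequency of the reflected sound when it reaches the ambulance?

1747 Hz

134 km/h = 37.22 m/s.
The wall receives the sound from a moving source: f₁ = f₀ · v/(v − v_e) = 1406 × 344/306.78 ≈ 1577 Hz.
On the return leg the ambulance is a moving observer: f₂ = f₁ · (v + v_e)/v = 1577 × 381.22/344 ≈ 1747 Hz.
Equivalently f₂ = f₀ · (v + v_e)/(v − v_e).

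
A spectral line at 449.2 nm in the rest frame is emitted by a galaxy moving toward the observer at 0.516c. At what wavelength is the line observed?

Relativistic Doppler for wavelength: λ' = λ₀ · √((1 − β)/(1 + β)).
λ' = 449.2 × √(0.4840/1.5160) = 449.2 × 0.56503 ≈ 253.8 nm.

253.8 nm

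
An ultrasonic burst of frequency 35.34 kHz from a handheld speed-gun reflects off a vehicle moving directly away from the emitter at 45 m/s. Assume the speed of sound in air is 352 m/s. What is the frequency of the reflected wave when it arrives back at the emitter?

The vehicle first receives the wave as a moving observer: f₁ = f₀ · (v − u)/v = 35.34 × (352 − 45)/352 ≈ 30.8 kHz.
The reflection then acts as a moving source: f₂ = f₁ · v/(v + u) ≈ 27.3 kHz.

27.3 kHz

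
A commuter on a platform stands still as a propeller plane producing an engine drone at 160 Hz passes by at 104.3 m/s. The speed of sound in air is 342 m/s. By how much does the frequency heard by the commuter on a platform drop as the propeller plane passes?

Approaching: f₁ = f · v/(v − v_s) = 160 × 342/237.7 ≈ 230 Hz.
Receding: f₂ = f · v/(v + v_s) = 160 × 342/446.3 ≈ 123 Hz.
Drop: f₁ − f₂ = 2f·v·v_s/(v² − v_s²) = 2 × 160 × 342 × 104.3/(342² − 104.3²) ≈ 108 Hz.

108 Hz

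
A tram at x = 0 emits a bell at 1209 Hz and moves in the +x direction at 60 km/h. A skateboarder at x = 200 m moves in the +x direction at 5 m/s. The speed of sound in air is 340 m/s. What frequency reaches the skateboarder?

1253 Hz

60 km/h = 16.67 m/s.
The observer lies on the +x side, so the source is heading toward the observer and the observer is heading away from the source.
With source approaching and observer receding, f' = f · (v − v_o)/(v − v_s).
f' = 1209 × (340 − 5)/(340 − 16.67) = 1209 × 335/323.33 ≈ 1253 Hz.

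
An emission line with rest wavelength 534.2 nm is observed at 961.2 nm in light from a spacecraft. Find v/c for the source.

λ'/λ₀ = 1.7993 > 1 (redshift), so the source is receding.
λ'/λ₀ = √((1 + β)/(1 − β)) for a receding source ⇒ β = (r² − 1)/(r² + 1) with r = λ'/λ₀.
β = (3.2376 − 1)/(3.2376 + 1) ≈ 0.528.

0.528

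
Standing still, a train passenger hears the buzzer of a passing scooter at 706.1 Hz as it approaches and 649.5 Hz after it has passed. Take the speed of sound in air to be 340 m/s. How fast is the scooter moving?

f₁/f₂ = (v + v_s)/(v − v_s), so v_s = v · (f₁ − f₂)/(f₁ + f₂).
v_s = 340 × (706.1 − 649.5)/(706.1 + 649.5) = 340 × 56.6/1355.6 ≈ 14.2 m/s.

14.2 m/s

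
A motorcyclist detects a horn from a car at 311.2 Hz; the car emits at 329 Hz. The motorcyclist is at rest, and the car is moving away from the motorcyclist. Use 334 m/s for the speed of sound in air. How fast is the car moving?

19.1 m/s

f' = f · v/(v + v_s) ⇒ v_s = v · |1 − f/f'|.
v_s = 334 × |1 − 329/311.2| = 334 × 0.0572 ≈ 19.1 m/s.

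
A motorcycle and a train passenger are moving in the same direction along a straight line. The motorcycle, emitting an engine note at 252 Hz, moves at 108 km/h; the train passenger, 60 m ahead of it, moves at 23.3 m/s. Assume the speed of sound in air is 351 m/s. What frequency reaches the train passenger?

257 Hz

108 km/h = 30 m/s.
The train passenger is ahead, so the motorcycle is moving toward it while the train passenger is moving away from the motorcycle.
General Doppler shift: f' = f · (v − v_o)/(v − v_s).
f' = 252 × (351 − 23.3)/(351 − 30) = 252 × 327.7/321 ≈ 257 Hz.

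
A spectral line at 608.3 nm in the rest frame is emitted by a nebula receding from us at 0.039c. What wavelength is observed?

632.5 nm

Relativistic Doppler for wavelength: λ' = λ₀ · √((1 + β)/(1 − β)).
λ' = 608.3 × √(1.0390/0.9610) = 608.3 × 1.03979 ≈ 632.5 nm.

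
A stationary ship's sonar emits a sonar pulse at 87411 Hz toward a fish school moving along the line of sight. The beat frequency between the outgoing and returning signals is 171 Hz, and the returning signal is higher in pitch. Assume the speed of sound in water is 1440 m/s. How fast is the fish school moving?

Double Doppler shift off a moving reflector: f₂ = f₀ · (v + u)/(v − u) (u > 0 toward emitter).
Returning signal is higher, so f₂ = f₀ + Δf = 87411 + 171 = 87582 Hz.
Rearranging, u = v · (f₂ − f₀)/(f₂ + f₀) = 1440 × 171/174993 ≈ 1.41 m/s.
So the fish school is moving at 1.41 m/s toward the emitter.

1.41 m/s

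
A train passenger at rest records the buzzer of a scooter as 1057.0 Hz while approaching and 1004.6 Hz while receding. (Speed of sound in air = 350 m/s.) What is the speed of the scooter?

f₁/f₂ = (v + v_s)/(v − v_s), so v_s = v · (f₁ − f₂)/(f₁ + f₂).
v_s = 350 × (1057.0 − 1004.6)/(1057.0 + 1004.6) = 350 × 52.4/2061.6 ≈ 8.9 m/s.

8.9 m/s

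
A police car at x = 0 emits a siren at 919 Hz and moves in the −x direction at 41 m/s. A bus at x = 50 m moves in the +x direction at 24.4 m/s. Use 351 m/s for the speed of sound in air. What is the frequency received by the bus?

The observer lies on the +x side, so the source is heading away from the observer and the observer is heading away from the source.
Both move, so f' = f · (v − v_o)/(v + v_s).
f' = 919 × (351 − 24.4)/(351 + 41) = 919 × 326.6/392 ≈ 766 Hz.

766 Hz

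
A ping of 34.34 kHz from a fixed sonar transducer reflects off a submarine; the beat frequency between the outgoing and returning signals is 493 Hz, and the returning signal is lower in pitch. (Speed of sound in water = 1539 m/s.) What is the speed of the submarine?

11.1 m/s

Double Doppler shift off a moving reflector: f₂ = f₀ · (v + u)/(v − u) (u > 0 toward emitter).
Returning signal is lower, so f₂ = f₀ − Δf = 34340 − 493 = 33847 Hz.
Rearranging, u = v · (f₂ − f₀)/(f₂ + f₀) = 1539 × -493/68187 ≈ -11.1 m/s.
So the submarine is moving at 11.1 m/s away from the emitter.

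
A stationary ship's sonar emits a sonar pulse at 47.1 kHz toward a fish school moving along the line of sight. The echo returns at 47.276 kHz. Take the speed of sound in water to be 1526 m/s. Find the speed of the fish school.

2.85 m/s

Double Doppler shift off a moving reflector: f₂ = f₀ · (v + u)/(v − u) (u > 0 toward emitter).
Rearranging, u = v · (f₂ − f₀)/(f₂ + f₀) = 1526 × 0.176/94.376 ≈ 2.85 m/s.
So the fish school is moving at 2.85 m/s toward the emitter.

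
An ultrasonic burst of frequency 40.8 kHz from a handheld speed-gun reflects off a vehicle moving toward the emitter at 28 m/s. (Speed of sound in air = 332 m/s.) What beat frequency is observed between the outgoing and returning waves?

The vehicle first receives the wave as a moving observer: f₁ = f₀ · (v + u)/v = 40.8 × (332 + 28)/332 ≈ 44.24 kHz.
On reflection it acts as a source moving toward the stationary detector: f₂ = f₁ · v/(v − u) = 44.24 × 332/304 ≈ 48.32 kHz.
Equivalently f₂ = f₀ · (v + u)/(v − u).
Beat frequency (with f₀ = 40800 Hz): |f₂ − f₀| = 2u·f₀/(v − u) = 2 × 28 × 40800/304 ≈ 7516 Hz.

7516 Hz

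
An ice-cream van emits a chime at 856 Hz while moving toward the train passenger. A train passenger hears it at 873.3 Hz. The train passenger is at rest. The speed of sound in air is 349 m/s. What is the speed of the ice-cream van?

6.9 m/s

f' = f · v/(v − v_s) ⇒ v_s = v · |1 − f/f'|.
v_s = 349 × |1 − 856/873.3| = 349 × 0.01981 ≈ 6.9 m/s.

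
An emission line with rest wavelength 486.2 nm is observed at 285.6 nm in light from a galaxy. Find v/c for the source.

0.487c

λ'/λ₀ = 0.5874 < 1 (blueshift), so the source is approaching.
λ'/λ₀ = √((1 − β)/(1 + β)) for an approaching source ⇒ β = (1 − r²)/(1 + r²) with r = λ'/λ₀.
β = (1 − 0.3451)/(1 + 0.3451) ≈ 0.487.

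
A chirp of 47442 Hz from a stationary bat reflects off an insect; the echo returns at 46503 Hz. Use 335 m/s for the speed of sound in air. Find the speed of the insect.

3.3 m/s

Double Doppler shift off a moving reflector: f₂ = f₀ · (v + u)/(v − u) (u > 0 toward emitter).
Rearranging, u = v · (f₂ − f₀)/(f₂ + f₀) = 335 × -939/93945 ≈ -3.3 m/s.
So the insect is moving at 3.3 m/s away from the emitter.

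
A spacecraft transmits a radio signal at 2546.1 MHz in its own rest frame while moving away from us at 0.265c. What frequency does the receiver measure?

Relativistic Doppler for frequency: f' = f₀ · √((1 − β)/(1 + β)).
f' = 2546.1 × √(0.7350/1.2650) = 2546.1 × 0.76225 ≈ 1940.8 MHz.

1940.8 MHz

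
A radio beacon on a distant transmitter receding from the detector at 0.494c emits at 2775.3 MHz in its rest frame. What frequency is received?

1615.1 MHz

Relativistic Doppler for frequency: f' = f₀ · √((1 − β)/(1 + β)).
f' = 2775.3 × √(0.5060/1.4940) = 2775.3 × 0.58197 ≈ 1615.1 MHz.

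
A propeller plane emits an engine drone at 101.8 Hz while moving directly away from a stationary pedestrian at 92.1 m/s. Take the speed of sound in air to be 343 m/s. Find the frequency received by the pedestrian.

80 Hz

Moving source, stationary observer: f' = f · v/(v + v_s) since the source is receding.
f' = 101.8 × 343/(343 + 92.1) = 101.8 × 343/435.1 ≈ 80 Hz.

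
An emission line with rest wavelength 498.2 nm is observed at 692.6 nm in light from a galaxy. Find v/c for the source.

λ'/λ₀ = 1.3902 > 1 (redshift), so the source is receding.
λ'/λ₀ = √((1 + β)/(1 − β)) for a receding source ⇒ β = (r² − 1)/(r² + 1) with r = λ'/λ₀.
β = (1.9327 − 1)/(1.9327 + 1) ≈ 0.318.

0.318c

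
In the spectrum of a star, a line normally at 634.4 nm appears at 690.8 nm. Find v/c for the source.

λ'/λ₀ = 1.0889 > 1 (redshift), so the source is receding.
λ'/λ₀ = √((1 + β)/(1 − β)) for a receding source ⇒ β = (r² − 1)/(r² + 1) with r = λ'/λ₀.
β = (1.1857 − 1)/(1.1857 + 1) ≈ 0.085.

0.085c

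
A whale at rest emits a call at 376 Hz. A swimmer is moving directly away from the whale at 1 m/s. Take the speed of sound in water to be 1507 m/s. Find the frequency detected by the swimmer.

Moving observer, stationary source: f' = f · (v − v_o)/v.
f' = 376 × (1507 − 1)/1507 = 376 × 1506/1507 ≈ 376 Hz.

376 Hz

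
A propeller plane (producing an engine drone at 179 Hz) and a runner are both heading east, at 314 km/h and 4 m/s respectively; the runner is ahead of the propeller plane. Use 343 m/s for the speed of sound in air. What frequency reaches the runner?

314 km/h = 87.22 m/s.
The runner is ahead, so the propeller plane is moving toward it while the runner is moving away from the propeller plane.
With source approaching and observer receding, f' = f · (v − v_o)/(v − v_s).
f' = 179 × (343 − 4)/(343 − 87.22) = 179 × 339/255.78 ≈ 237 Hz.

237 Hz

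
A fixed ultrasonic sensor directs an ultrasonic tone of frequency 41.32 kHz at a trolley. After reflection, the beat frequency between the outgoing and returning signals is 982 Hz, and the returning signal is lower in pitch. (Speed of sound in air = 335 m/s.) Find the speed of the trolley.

Double Doppler shift off a moving reflector: f₂ = f₀ · (v + u)/(v − u) (u > 0 toward emitter).
Returning signal is lower, so f₂ = f₀ − Δf = 41320 − 982 = 40338 Hz.
Rearranging, u = v · (f₂ − f₀)/(f₂ + f₀) = 335 × -982/81658 ≈ -4.0 m/s.
So the trolley is moving at 4.0 m/s away from the emitter.

4.0 m/s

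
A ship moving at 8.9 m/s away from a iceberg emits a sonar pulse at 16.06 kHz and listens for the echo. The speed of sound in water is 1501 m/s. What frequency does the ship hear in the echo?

15.87 kHz

The iceberg receives the sound from a moving source: f₁ = f₀ · v/(v + v_e) = 16.06 × 1501/1509.9 ≈ 15.97 kHz.
On the return leg the ship is a moving observer: f₂ = f₁ · (v − v_e)/v = 15.97 × 1492.1/1501 ≈ 15.87 kHz.
Equivalently f₂ = f₀ · (v − v_e)/(v + v_e).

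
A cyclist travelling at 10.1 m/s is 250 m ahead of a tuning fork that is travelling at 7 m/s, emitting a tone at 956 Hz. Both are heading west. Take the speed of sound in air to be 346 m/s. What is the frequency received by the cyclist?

The cyclist is ahead, so the tuning fork is moving toward it while the cyclist is moving away from the tuning fork.
Both move, so f' = f · (v − v_o)/(v − v_s).
f' = 956 × (346 − 10.1)/(346 − 7) = 956 × 335.9/339 ≈ 947 Hz.

947 Hz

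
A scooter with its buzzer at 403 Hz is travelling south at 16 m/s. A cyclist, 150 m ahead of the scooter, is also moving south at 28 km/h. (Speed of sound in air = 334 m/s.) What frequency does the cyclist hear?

28 km/h = 7.778 m/s.
The cyclist is ahead, so the scooter is moving toward it while the cyclist is moving away from the scooter.
With source approaching and observer receding, f' = f · (v − v_o)/(v − v_s).
f' = 403 × (334 − 7.778)/(334 − 16) = 403 × 326.22/318 ≈ 413 Hz.

413 Hz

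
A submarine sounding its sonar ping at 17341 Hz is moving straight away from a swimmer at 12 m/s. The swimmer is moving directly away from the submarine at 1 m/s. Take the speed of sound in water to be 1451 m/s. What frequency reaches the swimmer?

17187 Hz

Both move, so f' = f · (v − v_o)/(v + v_s).
f' = 17341 × (1451 − 1)/(1451 + 12) = 17341 × 1450/1463 ≈ 17187 Hz.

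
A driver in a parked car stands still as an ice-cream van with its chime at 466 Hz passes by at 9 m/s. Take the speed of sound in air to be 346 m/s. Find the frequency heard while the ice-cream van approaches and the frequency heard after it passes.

478 Hz approaching; 454 Hz receding

Approaching: f₁ = f · v/(v − v_s) = 466 × 346/337 ≈ 478 Hz.
Receding: f₂ = f · v/(v + v_s) = 466 × 346/355 ≈ 454 Hz.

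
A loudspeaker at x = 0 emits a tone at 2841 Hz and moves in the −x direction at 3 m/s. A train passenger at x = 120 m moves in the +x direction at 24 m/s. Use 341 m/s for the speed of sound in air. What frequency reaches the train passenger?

The observer lies on the +x side, so the source is heading away from the observer and the observer is heading away from the source.
Both move, so f' = f · (v − v_o)/(v + v_s).
f' = 2841 × (341 − 24)/(341 + 3) = 2841 × 317/344 ≈ 2618 Hz.

2618 Hz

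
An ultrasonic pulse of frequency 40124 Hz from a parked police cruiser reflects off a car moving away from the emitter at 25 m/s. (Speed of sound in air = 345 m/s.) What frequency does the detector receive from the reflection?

The car first receives the wave as a moving observer: f₁ = f₀ · (v − u)/v = 40124 × (345 − 25)/345 ≈ 37216 Hz.
The reflection then acts as a moving source: f₂ = f₁ · v/(v + u) ≈ 34702 Hz.
Equivalently f₂ = f₀ · (v − u)/(v + u).

34702 Hz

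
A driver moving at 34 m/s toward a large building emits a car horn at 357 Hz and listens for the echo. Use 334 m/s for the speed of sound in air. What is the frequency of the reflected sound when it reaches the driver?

The large building receives the sound from a moving source: f₁ = f₀ · v/(v − v_e) = 357 × 334/300 ≈ 397 Hz.
On the return leg the driver is a moving observer: f₂ = f₁ · (v + v_e)/v = 397 × 368/334 ≈ 438 Hz.
Equivalently f₂ = f₀ · (v + v_e)/(v − v_e).

438 Hz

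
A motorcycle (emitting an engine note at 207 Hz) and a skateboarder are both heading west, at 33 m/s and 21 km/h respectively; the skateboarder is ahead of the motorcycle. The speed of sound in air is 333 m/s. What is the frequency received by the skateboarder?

21 km/h = 5.833 m/s.
The skateboarder is ahead, so the motorcycle is moving toward it while the skateboarder is moving away from the motorcycle.
Both move, so f' = f · (v − v_o)/(v − v_s).
f' = 207 × (333 − 5.833)/(333 − 33) = 207 × 327.17/300 ≈ 226 Hz.

226 Hz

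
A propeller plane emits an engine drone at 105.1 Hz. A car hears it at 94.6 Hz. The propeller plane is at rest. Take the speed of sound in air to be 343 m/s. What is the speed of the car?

f' < f, so the car is receding.
f' = f · (v − v_o)/v ⇒ v_o = v · |f'/f − 1|.
v_o = 343 × |94.6/105.1 − 1| = 343 × 0.0999 ≈ 34 m/s.

34 m/s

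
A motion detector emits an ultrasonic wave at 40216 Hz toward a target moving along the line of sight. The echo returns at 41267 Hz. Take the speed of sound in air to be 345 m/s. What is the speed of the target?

Double Doppler shift off a moving reflector: f₂ = f₀ · (v + u)/(v − u) (u > 0 toward emitter).
Rearranging, u = v · (f₂ − f₀)/(f₂ + f₀) = 345 × 1051/81483 ≈ 4.4 m/s.
So the target is moving at 4.4 m/s toward the emitter.

4.4 m/s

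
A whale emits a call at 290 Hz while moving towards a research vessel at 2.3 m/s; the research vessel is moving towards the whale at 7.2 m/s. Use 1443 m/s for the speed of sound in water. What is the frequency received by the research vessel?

With source approaching and observer approaching, f' = f · (v + v_o)/(v − v_s).
f' = 290 × (1443 + 7.2)/(1443 − 2.3) = 290 × 1450.2/1440.7 ≈ 292 Hz.

292 Hz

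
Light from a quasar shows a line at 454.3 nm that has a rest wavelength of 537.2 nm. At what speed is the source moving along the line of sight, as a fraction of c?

λ'/λ₀ = 0.8457 < 1 (blueshift), so the source is approaching.
λ'/λ₀ = √((1 − β)/(1 + β)) for an approaching source ⇒ β = (1 − r²)/(1 + r²) with r = λ'/λ₀.
β = (1 − 0.7152)/(1 + 0.7152) ≈ 0.166.

0.166c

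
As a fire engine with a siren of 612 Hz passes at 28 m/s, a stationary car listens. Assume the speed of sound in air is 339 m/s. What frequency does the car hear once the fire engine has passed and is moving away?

Receding: f₂ = f · v/(v + v_s) = 612 × 339/367 ≈ 565 Hz.

565 Hz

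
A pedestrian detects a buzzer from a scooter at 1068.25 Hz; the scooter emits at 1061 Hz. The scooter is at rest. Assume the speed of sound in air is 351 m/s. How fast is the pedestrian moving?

2.40 m/s

f' > f, so the pedestrian is approaching.
f' = f · (v + v_o)/v ⇒ v_o = v · |f'/f − 1|.
v_o = 351 × |1068.25/1061 − 1| = 351 × 0.006833 ≈ 2.40 m/s.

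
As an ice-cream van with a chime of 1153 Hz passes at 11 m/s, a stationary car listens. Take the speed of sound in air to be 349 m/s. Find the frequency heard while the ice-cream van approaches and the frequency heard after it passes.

Approaching: f₁ = f · v/(v − v_s) = 1153 × 349/338 ≈ 1191 Hz.
Receding: f₂ = f · v/(v + v_s) = 1153 × 349/360 ≈ 1118 Hz.

1191 Hz approaching; 1118 Hz receding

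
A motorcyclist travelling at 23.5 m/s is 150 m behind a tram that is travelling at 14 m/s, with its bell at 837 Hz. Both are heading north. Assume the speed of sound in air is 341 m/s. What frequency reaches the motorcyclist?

859 Hz

The motorcyclist is behind, so the tram is moving away from it while the motorcyclist is moving toward the tram.
General Doppler shift: f' = f · (v + v_o)/(v + v_s).
f' = 837 × (341 + 23.5)/(341 + 14) = 837 × 364.5/355 ≈ 859 Hz.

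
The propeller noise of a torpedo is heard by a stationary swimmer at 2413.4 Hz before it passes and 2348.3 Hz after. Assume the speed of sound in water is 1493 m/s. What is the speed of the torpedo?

f₁/f₂ = (v + v_s)/(v − v_s), so v_s = v · (f₁ − f₂)/(f₁ + f₂).
v_s = 1493 × (2413.4 − 2348.3)/(2413.4 + 2348.3) = 1493 × 65.1/4761.7 ≈ 20.4 m/s.

20.4 m/s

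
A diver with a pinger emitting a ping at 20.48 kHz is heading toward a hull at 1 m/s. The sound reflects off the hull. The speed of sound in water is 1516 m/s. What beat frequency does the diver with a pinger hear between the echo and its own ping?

27.0 Hz

The hull receives the sound from a moving source: f₁ = f₀ · v/(v − v_e) = 20.48 × 1516/1515 ≈ 20.4935 kHz.
On the return leg the diver with a pinger is a moving observer: f₂ = f₁ · (v + v_e)/v = 20.4935 × 1517/1516 ≈ 20.5070 kHz.
Equivalently f₂ = f₀ · (v + v_e)/(v − v_e).
Beat against the emitted tone (with f₀ = 20480 Hz): |f₂ − f₀| = 2v_e·f₀/(v − v_e) = 2 × 1 × 20480/1515 ≈ 27.0 Hz.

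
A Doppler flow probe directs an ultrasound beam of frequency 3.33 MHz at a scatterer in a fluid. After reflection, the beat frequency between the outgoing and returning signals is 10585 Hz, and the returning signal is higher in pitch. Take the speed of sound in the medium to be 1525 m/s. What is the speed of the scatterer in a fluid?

2.42 m/s

Double Doppler shift off a moving reflector: f₂ = f₀ · (v + u)/(v − u) (u > 0 toward emitter).
Returning signal is higher, so f₂ = f₀ + Δf = 3330000 + 10585 = 3340585 Hz.
Rearranging, u = v · (f₂ − f₀)/(f₂ + f₀) = 1525 × 10585/6670585 ≈ 2.42 m/s.
So the scatterer in a fluid is moving at 2.42 m/s toward the emitter.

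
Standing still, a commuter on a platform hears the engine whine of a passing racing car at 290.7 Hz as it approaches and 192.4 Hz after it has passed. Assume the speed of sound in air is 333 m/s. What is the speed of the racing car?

f₁/f₂ = (v + v_s)/(v − v_s), so v_s = v · (f₁ − f₂)/(f₁ + f₂).
v_s = 333 × (290.7 − 192.4)/(290.7 + 192.4) = 333 × 98.3/483.1 ≈ 68 m/s.

68 m/s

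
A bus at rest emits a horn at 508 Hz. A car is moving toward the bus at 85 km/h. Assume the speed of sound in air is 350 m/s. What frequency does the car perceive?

85 km/h = 23.61 m/s.
Moving observer, stationary source: f' = f · (v + v_o)/v.
f' = 508 × (350 + 23.61)/350 = 508 × 373.61/350 ≈ 542 Hz.

542 Hz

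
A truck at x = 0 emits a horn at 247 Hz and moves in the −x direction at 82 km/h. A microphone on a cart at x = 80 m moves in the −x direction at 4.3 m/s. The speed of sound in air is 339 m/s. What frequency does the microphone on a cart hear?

234 Hz

82 km/h = 22.78 m/s.
The observer lies on the +x side, so the source is heading away from the observer and the observer is heading toward the source.
Both move, so f' = f · (v + v_o)/(v + v_s).
f' = 247 × (339 + 4.3)/(339 + 22.78) = 247 × 343.3/361.78 ≈ 234 Hz.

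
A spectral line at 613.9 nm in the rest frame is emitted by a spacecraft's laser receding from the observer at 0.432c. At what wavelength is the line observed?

974.8 nm

Relativistic Doppler for wavelength: λ' = λ₀ · √((1 + β)/(1 − β)).
λ' = 613.9 × √(1.4320/0.5680) = 613.9 × 1.58781 ≈ 974.8 nm.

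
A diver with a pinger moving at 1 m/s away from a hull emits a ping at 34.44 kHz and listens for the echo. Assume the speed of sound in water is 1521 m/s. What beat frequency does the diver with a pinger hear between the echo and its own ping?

The hull receives the sound from a moving source: f₁ = f₀ · v/(v + v_e) = 34.44 × 1521/1522 ≈ 34.4174 kHz.
On the return leg the diver with a pinger is a moving observer: f₂ = f₁ · (v − v_e)/v = 34.4174 × 1520/1521 ≈ 34.3947 kHz.
Beat against the emitted tone (with f₀ = 34440 Hz): |f₂ − f₀| = 2v_e·f₀/(v + v_e) = 2 × 1 × 34440/1522 ≈ 45.3 Hz.

45.3 Hz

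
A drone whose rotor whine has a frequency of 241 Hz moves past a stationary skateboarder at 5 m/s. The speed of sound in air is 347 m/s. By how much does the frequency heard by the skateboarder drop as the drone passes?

6.95 Hz

Approaching: f₁ = f · v/(v − v_s) = 241 × 347/342 ≈ 244.52 Hz.
Receding: f₂ = f · v/(v + v_s) = 241 × 347/352 ≈ 237.58 Hz.
Drop: f₁ − f₂ = 2f·v·v_s/(v² − v_s²) = 2 × 241 × 347 × 5/(347² − 5²) ≈ 6.95 Hz.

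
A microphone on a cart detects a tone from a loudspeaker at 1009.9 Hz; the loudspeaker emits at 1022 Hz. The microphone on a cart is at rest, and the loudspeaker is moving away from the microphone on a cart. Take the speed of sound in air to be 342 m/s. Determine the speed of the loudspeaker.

4.1 m/s

f' = f · v/(v + v_s) ⇒ v_s = v · |1 − f/f'|.
v_s = 342 × |1 − 1022/1009.9| = 342 × 0.01198 ≈ 4.1 m/s.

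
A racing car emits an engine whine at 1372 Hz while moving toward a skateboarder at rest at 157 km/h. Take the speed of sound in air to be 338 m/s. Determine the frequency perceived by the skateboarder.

157 km/h = 43.61 m/s.
Only the source moves, toward the listener, so f' = f · v/(v − v_s).
f' = 1372 × 338/(338 − 43.61) = 1372 × 338/294.4 ≈ 1575 Hz.

1575 Hz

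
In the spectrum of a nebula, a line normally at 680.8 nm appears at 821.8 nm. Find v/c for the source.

0.186

λ'/λ₀ = 1.2071 > 1 (redshift), so the source is receding.
λ'/λ₀ = √((1 + β)/(1 − β)) for a receding source ⇒ β = (r² − 1)/(r² + 1) with r = λ'/λ₀.
β = (1.4571 − 1)/(1.4571 + 1) ≈ 0.186.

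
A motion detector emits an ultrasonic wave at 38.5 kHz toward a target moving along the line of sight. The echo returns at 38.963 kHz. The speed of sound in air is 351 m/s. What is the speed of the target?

Double Doppler shift off a moving reflector: f₂ = f₀ · (v + u)/(v − u) (u > 0 toward emitter).
Rearranging, u = v · (f₂ − f₀)/(f₂ + f₀) = 351 × 0.463/77.463 ≈ 2.10 m/s.
So the target is moving at 2.10 m/s toward the emitter.

2.10 m/s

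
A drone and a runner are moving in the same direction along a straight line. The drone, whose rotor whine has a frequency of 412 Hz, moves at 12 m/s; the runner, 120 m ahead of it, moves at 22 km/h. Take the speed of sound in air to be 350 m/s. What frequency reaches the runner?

22 km/h = 6.111 m/s.
The runner is ahead, so the drone is moving toward it while the runner is moving away from the drone.
General Doppler shift: f' = f · (v − v_o)/(v − v_s).
f' = 412 × (350 − 6.111)/(350 − 12) = 412 × 343.89/338 ≈ 419 Hz.

419 Hz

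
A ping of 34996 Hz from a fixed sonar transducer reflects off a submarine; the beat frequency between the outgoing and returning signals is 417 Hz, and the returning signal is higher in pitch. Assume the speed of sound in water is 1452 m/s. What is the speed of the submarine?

8.6 m/s

Double Doppler shift off a moving reflector: f₂ = f₀ · (v + u)/(v − u) (u > 0 toward emitter).
Returning signal is higher, so f₂ = f₀ + Δf = 34996 + 417 = 35413 Hz.
Rearranging, u = v · (f₂ − f₀)/(f₂ + f₀) = 1452 × 417/70409 ≈ 8.6 m/s.
So the submarine is moving at 8.6 m/s toward the emitter.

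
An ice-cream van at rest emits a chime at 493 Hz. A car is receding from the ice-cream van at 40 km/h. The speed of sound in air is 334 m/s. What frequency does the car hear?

40 km/h = 11.11 m/s.
Moving observer, stationary source: f' = f · (v − v_o)/v.
f' = 493 × (334 − 11.11)/334 = 493 × 322.89/334 ≈ 477 Hz.

477 Hz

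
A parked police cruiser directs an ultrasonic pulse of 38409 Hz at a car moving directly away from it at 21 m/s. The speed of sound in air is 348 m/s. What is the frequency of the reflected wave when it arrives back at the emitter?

34037 Hz

At the car (a moving observer), f₁ = f₀ · (v − u)/v = 38409 × 327/348 ≈ 36091 Hz.
On reflection it acts as a source moving away from the stationary detector: f₂ = f₁ · v/(v + u) = 36091 × 348/369 ≈ 34037 Hz.
Equivalently f₂ = f₀ · (v − u)/(v + u).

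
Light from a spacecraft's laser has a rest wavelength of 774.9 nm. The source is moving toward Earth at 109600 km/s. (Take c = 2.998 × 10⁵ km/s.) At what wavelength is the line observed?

β = v/c = 109600/299800 = 0.3656.
Relativistic Doppler for wavelength: λ' = λ₀ · √((1 − β)/(1 + β)).
λ' = 774.9 × √(0.6344/1.3656) = 774.9 × 0.68160 ≈ 528.2 nm.

528.2 nm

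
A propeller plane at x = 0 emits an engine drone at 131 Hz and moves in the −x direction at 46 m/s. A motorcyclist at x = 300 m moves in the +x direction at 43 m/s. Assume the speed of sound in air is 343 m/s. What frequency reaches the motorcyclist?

The observer lies on the +x side, so the source is heading away from the observer and the observer is heading away from the source.
General Doppler shift: f' = f · (v − v_o)/(v + v_s).
f' = 131 × (343 − 43)/(343 + 46) = 131 × 300/389 ≈ 101 Hz.

101 Hz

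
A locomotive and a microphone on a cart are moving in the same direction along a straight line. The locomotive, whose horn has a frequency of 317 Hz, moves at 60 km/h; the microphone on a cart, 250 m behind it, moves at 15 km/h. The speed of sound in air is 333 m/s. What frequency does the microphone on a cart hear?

306 Hz

60 km/h = 16.67 m/s; 15 km/h = 4.167 m/s.
The microphone on a cart is behind, so the locomotive is moving away from it while the microphone on a cart is moving toward the locomotive.
General Doppler shift: f' = f · (v + v_o)/(v + v_s).
f' = 317 × (333 + 4.167)/(333 + 16.67) = 317 × 337.17/349.67 ≈ 306 Hz.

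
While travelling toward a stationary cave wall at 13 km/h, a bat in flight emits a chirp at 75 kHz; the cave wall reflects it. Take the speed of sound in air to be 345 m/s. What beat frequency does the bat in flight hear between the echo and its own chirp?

13 km/h = 3.611 m/s.
The cave wall receives the sound from a moving source: f₁ = f₀ · v/(v − v_e) = 75 × 345/341.39 ≈ 75.793 kHz.
On the return leg the bat in flight is a moving observer: f₂ = f₁ · (v + v_e)/v = 75.793 × 348.61/345 ≈ 76.587 kHz.
Equivalently f₂ = f₀ · (v + v_e)/(v − v_e).
Beat against the emitted tone (with f₀ = 75000 Hz): |f₂ − f₀| = 2v_e·f₀/(v − v_e) = 2 × 3.611 × 75000/341.39 ≈ 1587 Hz.

1587 Hz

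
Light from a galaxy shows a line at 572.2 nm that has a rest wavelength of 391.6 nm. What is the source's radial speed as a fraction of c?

λ'/λ₀ = 1.4612 > 1 (redshift), so the source is receding.
λ'/λ₀ = √((1 + β)/(1 − β)) for a receding source ⇒ β = (r² − 1)/(r² + 1) with r = λ'/λ₀.
β = (2.1351 − 1)/(2.1351 + 1) ≈ 0.362.

0.362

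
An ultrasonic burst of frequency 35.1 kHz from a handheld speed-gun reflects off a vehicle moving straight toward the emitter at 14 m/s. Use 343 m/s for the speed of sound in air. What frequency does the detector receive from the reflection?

The vehicle first receives the wave as a moving observer: f₁ = f₀ · (v + u)/v = 35.1 × (343 + 14)/343 ≈ 36.5 kHz.
The reflection then acts as a moving source: f₂ = f₁ · v/(v − u) ≈ 38.1 kHz.

38.1 kHz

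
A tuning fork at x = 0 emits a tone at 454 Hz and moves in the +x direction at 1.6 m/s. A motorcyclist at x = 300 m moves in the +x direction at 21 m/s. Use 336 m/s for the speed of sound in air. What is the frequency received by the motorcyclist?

428 Hz

The observer lies on the +x side, so the source is heading toward the observer and the observer is heading away from the source.
With source approaching and observer receding, f' = f · (v − v_o)/(v − v_s).
f' = 454 × (336 − 21)/(336 − 1.6) = 454 × 315/334.4 ≈ 428 Hz.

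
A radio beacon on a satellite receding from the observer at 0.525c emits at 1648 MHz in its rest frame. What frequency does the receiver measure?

Relativistic Doppler for frequency: f' = f₀ · √((1 − β)/(1 + β)).
f' = 1648 × √(0.4750/1.5250) = 1648 × 0.55810 ≈ 919.7 MHz.

919.7 MHz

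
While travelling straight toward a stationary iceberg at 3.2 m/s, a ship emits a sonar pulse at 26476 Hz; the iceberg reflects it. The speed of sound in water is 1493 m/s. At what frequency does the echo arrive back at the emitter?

26590 Hz

The iceberg receives the sound from a moving source: f₁ = f₀ · v/(v − v_e) = 26476 × 1493/1489.8 ≈ 26533 Hz.
On the return leg the ship is a moving observer: f₂ = f₁ · (v + v_e)/v = 26533 × 1496.2/1493 ≈ 26590 Hz.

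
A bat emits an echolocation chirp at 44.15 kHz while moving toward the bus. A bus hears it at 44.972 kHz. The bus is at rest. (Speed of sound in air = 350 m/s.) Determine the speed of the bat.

6.4 m/s

f' = f · v/(v − v_s) ⇒ v_s = v · |1 − f/f'|.
v_s = 350 × |1 − 44.15/44.972| = 350 × 0.01828 ≈ 6.4 m/s.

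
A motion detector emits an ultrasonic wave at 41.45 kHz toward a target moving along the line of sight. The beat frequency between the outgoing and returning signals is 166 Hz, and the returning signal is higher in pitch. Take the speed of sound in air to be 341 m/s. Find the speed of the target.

0.68 m/s

Double Doppler shift off a moving reflector: f₂ = f₀ · (v + u)/(v − u) (u > 0 toward emitter).
Returning signal is higher, so f₂ = f₀ + Δf = 41450 + 166 = 41616 Hz.
Rearranging, u = v · (f₂ − f₀)/(f₂ + f₀) = 341 × 166/83066 ≈ 0.68 m/s.
So the target is moving at 0.68 m/s toward the emitter.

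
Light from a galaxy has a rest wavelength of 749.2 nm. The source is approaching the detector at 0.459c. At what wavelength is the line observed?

456.2 nm

Relativistic Doppler for wavelength: λ' = λ₀ · √((1 − β)/(1 + β)).
λ' = 749.2 × √(0.5410/1.4590) = 749.2 × 0.60894 ≈ 456.2 nm.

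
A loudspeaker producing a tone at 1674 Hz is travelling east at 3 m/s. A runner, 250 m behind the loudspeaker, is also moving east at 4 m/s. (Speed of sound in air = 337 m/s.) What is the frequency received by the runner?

1679 Hz

The runner is behind, so the loudspeaker is moving away from it while the runner is moving toward the loudspeaker.
Both move, so f' = f · (v + v_o)/(v + v_s).
f' = 1674 × (337 + 4)/(337 + 3) = 1674 × 341/340 ≈ 1679 Hz.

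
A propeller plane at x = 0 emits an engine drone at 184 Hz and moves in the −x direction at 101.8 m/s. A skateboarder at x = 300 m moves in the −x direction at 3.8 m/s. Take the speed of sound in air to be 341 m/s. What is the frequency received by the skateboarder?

The observer lies on the +x side, so the source is heading away from the observer and the observer is heading toward the source.
General Doppler shift: f' = f · (v + v_o)/(v + v_s).
f' = 184 × (341 + 3.8)/(341 + 101.8) = 184 × 344.8/442.8 ≈ 143 Hz.

143 Hz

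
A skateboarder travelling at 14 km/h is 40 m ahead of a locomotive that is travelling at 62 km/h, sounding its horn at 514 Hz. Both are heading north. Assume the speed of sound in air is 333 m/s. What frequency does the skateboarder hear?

536 Hz

62 km/h = 17.22 m/s; 14 km/h = 3.889 m/s.
The skateboarder is ahead, so the locomotive is moving toward it while the skateboarder is moving away from the locomotive.
Both move, so f' = f · (v − v_o)/(v − v_s).
f' = 514 × (333 − 3.889)/(333 − 17.22) = 514 × 329.11/315.78 ≈ 536 Hz.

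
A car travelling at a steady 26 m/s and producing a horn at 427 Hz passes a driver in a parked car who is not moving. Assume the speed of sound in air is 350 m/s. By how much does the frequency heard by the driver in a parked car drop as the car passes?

Approaching: f₁ = f · v/(v − v_s) = 427 × 350/324 ≈ 461.3 Hz.
Receding: f₂ = f · v/(v + v_s) = 427 × 350/376 ≈ 397.5 Hz.
Drop: f₁ − f₂ = 2f·v·v_s/(v² − v_s²) = 2 × 427 × 350 × 26/(350² − 26²) ≈ 63.8 Hz.

63.8 Hz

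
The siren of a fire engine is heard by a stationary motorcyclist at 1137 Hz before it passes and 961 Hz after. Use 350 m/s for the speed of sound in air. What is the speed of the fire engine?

f₁/f₂ = (v + v_s)/(v − v_s), so v_s = v · (f₁ − f₂)/(f₁ + f₂).
v_s = 350 × (1137 − 961)/(1137 + 961) = 350 × 176/2098 ≈ 29 m/s.

29 m/s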